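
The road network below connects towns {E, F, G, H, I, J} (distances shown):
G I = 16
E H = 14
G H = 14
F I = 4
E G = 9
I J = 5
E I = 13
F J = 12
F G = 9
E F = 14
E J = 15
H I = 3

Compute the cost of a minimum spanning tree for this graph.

30

Prim's algorithm from F:
Step 1: cheapest edge leaving the tree is F I (4); add I.
Step 2: cheapest edge leaving the tree is H I (3); add H.
Step 3: cheapest edge leaving the tree is I J (5); add J.
Step 4: cheapest edge leaving the tree is F G (9); add G.
Step 5: cheapest edge leaving the tree is E G (9); add E.
MST edges: F I, H I, I J, F G, E G; total weight 4+3+5+9+9 = 30.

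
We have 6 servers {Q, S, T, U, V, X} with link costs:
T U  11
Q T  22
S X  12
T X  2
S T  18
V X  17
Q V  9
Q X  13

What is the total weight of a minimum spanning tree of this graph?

Grow the tree from T using Prim:
Step 1: cheapest edge leaving the tree is T X (2); add X.
Step 2: cheapest edge leaving the tree is T U (11); add U.
Step 3: cheapest edge leaving the tree is S X (12); add S.
Step 4: cheapest edge leaving the tree is Q X (13); add Q.
Step 5: cheapest edge leaving the tree is Q V (9); add V.
MST edges: T X, T U, S X, Q X, Q V; total weight 2+11+12+13+9 = 47.

47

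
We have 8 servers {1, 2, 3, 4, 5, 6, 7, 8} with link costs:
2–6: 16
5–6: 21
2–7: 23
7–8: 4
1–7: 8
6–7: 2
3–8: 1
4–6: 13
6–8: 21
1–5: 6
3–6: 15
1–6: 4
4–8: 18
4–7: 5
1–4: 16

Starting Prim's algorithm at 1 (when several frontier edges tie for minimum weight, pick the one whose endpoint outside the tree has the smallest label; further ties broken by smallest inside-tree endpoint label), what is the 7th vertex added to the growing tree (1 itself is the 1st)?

5

Prim's algorithm from 1:
Step 1: cheapest edge leaving the tree is 1–6 (4); add 6.
Step 2: cheapest edge leaving the tree is 6–7 (2); add 7.
Step 3: cheapest edge leaving the tree is 7–8 (4); add 8.
Step 4: cheapest edge leaving the tree is 3–8 (1); add 3.
Step 5: cheapest edge leaving the tree is 4–7 (5); add 4.
Step 6: cheapest edge leaving the tree is 1–5 (6); add 5.
Step 7: cheapest edge leaving the tree is 2–6 (16); add 2.
Vertex order: 1, 6, 7, 8, 3, 4, 5, 2. The 7th vertex is 5.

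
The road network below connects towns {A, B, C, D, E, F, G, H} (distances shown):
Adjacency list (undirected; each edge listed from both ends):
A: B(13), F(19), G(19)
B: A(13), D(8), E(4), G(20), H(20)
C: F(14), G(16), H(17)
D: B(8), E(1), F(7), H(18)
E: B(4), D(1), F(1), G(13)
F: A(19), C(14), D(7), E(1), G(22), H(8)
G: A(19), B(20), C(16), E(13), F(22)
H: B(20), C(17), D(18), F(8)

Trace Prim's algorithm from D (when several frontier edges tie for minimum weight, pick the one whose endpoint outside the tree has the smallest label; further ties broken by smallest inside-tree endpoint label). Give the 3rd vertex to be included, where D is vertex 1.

F

Prim, starting at D.
Step 1: cheapest edge leaving the tree is D–E (1); add E.
Step 2: cheapest edge leaving the tree is E–F (1); add F.
Step 3: cheapest edge leaving the tree is B–E (4); add B.
Step 4: cheapest edge leaving the tree is F–H (8); add H.
Step 5: cheapest edge leaving the tree is A–B (13); add A.
Step 6: cheapest edge leaving the tree is E–G (13); add G.
Step 7: cheapest edge leaving the tree is C–F (14); add C.
Vertex order: D, E, F, B, H, A, G, C. The 3rd vertex is F.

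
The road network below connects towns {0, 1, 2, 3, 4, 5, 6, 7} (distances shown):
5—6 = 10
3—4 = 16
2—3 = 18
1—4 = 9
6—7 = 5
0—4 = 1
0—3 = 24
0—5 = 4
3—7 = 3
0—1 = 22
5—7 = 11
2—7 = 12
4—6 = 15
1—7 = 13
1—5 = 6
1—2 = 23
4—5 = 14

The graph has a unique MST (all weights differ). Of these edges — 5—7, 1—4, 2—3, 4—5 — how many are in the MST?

Kruskal's algorithm — process edges by increasing weight (ties by edge label):
0—4 (1): add — endpoints in different components.
3—7 (3): add — endpoints in different components.
0—5 (4): add — endpoints in different components.
6—7 (5): add — endpoints in different components.
1—5 (6): add — endpoints in different components.
1—4 (9): skip — 1 and 4 already connected.
5—6 (10): add — endpoints in different components.
5—7 (11): skip — 5 and 7 already connected.
2—7 (12): add — endpoints in different components.
MST edge set: {0—4, 3—7, 0—5, 6—7, 1—5, 5—6, 2—7}.
Of the listed edges, {} are in the MST → 0.

0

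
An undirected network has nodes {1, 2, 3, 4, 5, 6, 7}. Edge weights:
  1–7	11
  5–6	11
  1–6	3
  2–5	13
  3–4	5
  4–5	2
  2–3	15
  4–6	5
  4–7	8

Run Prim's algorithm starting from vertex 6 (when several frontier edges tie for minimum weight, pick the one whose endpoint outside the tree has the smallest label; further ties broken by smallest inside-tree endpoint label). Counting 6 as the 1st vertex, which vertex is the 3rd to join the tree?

4

Grow the tree from 6 using Prim:
Step 1: frontier [1–6 3, 4–6 5, 5–6 11] → take 1–6 (3); add 1.
Step 2: frontier [1–7 11, 4–6 5, 5–6 11] → take 4–6 (5); add 4.
Step 3: frontier [1–7 11, 4–5 2, 3–4 5, 4–7 8, 5–6 11] → take 4–5 (2); add 5.
Step 4: frontier [1–7 11, 3–4 5, 4–7 8, 2–5 13] → take 3–4 (5); add 3.
Step 5: frontier [1–7 11, 2–3 15, 4–7 8, 2–5 13] → take 4–7 (8); add 7.
Step 6: frontier [2–3 15, 2–5 13] → take 2–5 (13); add 2.
Vertex order: 6, 1, 4, 5, 3, 7, 2. The 3rd vertex is 4.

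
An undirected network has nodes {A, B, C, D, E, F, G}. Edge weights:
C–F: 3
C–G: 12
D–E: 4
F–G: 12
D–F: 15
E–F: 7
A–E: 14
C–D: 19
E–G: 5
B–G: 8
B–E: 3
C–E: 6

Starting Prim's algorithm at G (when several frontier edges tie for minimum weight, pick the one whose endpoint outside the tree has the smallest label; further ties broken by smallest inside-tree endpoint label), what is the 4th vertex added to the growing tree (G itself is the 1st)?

D

Prim, starting at G.
Step 1: frontier [E–G 5, B–G 8, C–G 12, F–G 12] → take E–G (5); add E.
Step 2: frontier [B–E 3, D–E 4, C–E 6, E–F 7, A–E 14, B–G 8, C–G 12, F–G 12] → take B–E (3); add B.
Step 3: frontier [D–E 4, C–E 6, E–F 7, A–E 14, C–G 12, F–G 12] → take D–E (4); add D.
Step 4: frontier [D–F 15, C–D 19, C–E 6, E–F 7, A–E 14, C–G 12, F–G 12] → take C–E (6); add C.
Step 5: frontier [C–F 3, D–F 15, E–F 7, A–E 14, F–G 12] → take C–F (3); add F.
Step 6: frontier [A–E 14] → take A–E (14); add A.
Vertex order: G, E, B, D, C, F, A. The 4th vertex is D.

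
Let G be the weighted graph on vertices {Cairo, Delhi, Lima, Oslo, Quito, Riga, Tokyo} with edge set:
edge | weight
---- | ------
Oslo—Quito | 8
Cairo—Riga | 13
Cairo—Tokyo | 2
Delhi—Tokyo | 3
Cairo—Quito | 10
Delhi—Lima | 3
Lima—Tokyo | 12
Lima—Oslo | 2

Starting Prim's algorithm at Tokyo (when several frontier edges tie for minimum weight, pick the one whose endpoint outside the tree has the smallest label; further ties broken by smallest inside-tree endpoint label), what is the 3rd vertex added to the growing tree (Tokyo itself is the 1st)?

Prim, starting at Tokyo.
Step 1: cheapest edge leaving the tree is Cairo—Tokyo (2); add Cairo.
Step 2: cheapest edge leaving the tree is Delhi—Tokyo (3); add Delhi.
Step 3: cheapest edge leaving the tree is Delhi—Lima (3); add Lima.
Step 4: cheapest edge leaving the tree is Lima—Oslo (2); add Oslo.
Step 5: cheapest edge leaving the tree is Oslo—Quito (8); add Quito.
Step 6: cheapest edge leaving the tree is Cairo—Riga (13); add Riga.
Vertex order: Tokyo, Cairo, Delhi, Lima, Oslo, Quito, Riga. The 3rd vertex is Delhi.

Delhi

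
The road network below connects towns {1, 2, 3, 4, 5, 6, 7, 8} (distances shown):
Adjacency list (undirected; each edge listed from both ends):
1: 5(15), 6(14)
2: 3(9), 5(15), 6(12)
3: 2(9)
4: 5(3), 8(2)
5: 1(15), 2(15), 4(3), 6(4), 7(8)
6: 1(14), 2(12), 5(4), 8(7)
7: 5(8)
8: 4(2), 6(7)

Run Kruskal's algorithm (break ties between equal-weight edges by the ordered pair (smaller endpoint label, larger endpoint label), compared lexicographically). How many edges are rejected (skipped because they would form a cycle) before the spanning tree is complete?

Sort edges by weight, then run Kruskal:
4—8 (2): add — endpoints in different components.
4—5 (3): add — endpoints in different components.
5—6 (4): add — endpoints in different components.
6—8 (7): skip — 6 and 8 already connected.
5—7 (8): add — endpoints in different components.
2—3 (9): add — endpoints in different components.
2—6 (12): add — endpoints in different components.
1—6 (14): add — endpoints in different components.
Edges rejected before the tree was complete: 1.

1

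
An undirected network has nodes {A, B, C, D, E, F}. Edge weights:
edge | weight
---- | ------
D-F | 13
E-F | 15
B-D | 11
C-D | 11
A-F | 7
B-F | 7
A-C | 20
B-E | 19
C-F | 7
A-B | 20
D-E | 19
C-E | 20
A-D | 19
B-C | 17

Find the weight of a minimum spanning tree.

Sort edges by weight, then run Kruskal:
A-F (7): add. Components now {A,F} {B} {C} {D} {E}
B-F (7): add. Components now {A,B,F} {C} {D} {E}
C-F (7): add. Components now {A,B,C,F} {D} {E}
B-D (11): add. Components now {A,B,C,D,F} {E}
C-D (11): skip — C and D already connected.
D-F (13): skip — D and F already connected.
E-F (15): add. Components now {A,B,C,D,E,F}
MST edges: A-F, B-F, C-F, B-D, E-F; total weight 7+7+7+11+15 = 47.

47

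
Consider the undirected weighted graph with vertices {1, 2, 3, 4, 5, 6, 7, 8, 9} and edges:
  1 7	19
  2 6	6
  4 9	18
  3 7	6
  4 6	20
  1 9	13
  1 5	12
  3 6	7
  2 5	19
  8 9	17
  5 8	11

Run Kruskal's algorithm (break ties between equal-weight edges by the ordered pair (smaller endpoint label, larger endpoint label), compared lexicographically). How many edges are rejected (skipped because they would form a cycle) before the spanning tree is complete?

Kruskal's algorithm — process edges by increasing weight (ties by edge label):
2 6 (6): add — endpoints in different components.
3 7 (6): add — endpoints in different components.
3 6 (7): add — endpoints in different components.
5 8 (11): add — endpoints in different components.
1 5 (12): add — endpoints in different components.
1 9 (13): add — endpoints in different components.
8 9 (17): skip — 8 and 9 already connected.
4 9 (18): add — endpoints in different components.
1 7 (19): add — endpoints in different components.
Edges rejected before the tree was complete: 1.

1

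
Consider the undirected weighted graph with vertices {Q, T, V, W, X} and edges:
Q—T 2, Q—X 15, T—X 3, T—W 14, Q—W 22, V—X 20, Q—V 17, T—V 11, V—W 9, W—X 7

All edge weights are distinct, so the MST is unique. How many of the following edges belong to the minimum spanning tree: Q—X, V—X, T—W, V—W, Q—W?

1

Kruskal: consider edges lightest-first.
Q—T (2): add. Components now {V} {Q,T} {X} {W}
T—X (3): add. Components now {V} {Q,T,X} {W}
W—X (7): add. Components now {V} {Q,T,W,X}
V—W (9): add. Components now {Q,T,V,W,X}
MST edge set: {Q—T, T—X, W—X, V—W}.
Of the listed edges, {V—W} are in the MST → 1.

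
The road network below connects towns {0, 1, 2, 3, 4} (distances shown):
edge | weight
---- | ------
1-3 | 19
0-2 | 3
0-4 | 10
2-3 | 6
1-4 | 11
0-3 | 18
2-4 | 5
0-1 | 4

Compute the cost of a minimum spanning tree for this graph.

18

Grow the tree from 1 using Prim:
Step 1: cheapest edge leaving the tree is 0-1 (4); add 0.
Step 2: cheapest edge leaving the tree is 0-2 (3); add 2.
Step 3: cheapest edge leaving the tree is 2-4 (5); add 4.
Step 4: cheapest edge leaving the tree is 2-3 (6); add 3.
MST edges: 0-1, 0-2, 2-4, 2-3; total weight 4+3+5+6 = 18.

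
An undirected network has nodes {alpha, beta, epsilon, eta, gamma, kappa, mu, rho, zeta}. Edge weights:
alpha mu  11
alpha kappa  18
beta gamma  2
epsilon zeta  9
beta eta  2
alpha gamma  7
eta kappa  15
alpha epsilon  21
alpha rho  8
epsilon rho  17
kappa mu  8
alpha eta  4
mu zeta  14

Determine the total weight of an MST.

Grow the tree from mu using Prim:
Step 1: frontier [kappa mu 8, alpha mu 11, mu zeta 14] → take kappa mu (8); add kappa.
Step 2: frontier [eta kappa 15, alpha kappa 18, alpha mu 11, mu zeta 14] → take alpha mu (11); add alpha.
Step 3: frontier [alpha eta 4, alpha gamma 7, alpha rho 8, alpha epsilon 21, eta kappa 15, mu zeta 14] → take alpha eta (4); add eta.
Step 4: frontier [alpha gamma 7, alpha rho 8, alpha epsilon 21, beta eta 2, mu zeta 14] → take beta eta (2); add beta.
Step 5: frontier [alpha gamma 7, alpha rho 8, alpha epsilon 21, beta gamma 2, mu zeta 14] → take beta gamma (2); add gamma.
Step 6: frontier [alpha rho 8, alpha epsilon 21, mu zeta 14] → take alpha rho (8); add rho.
Step 7: frontier [alpha epsilon 21, mu zeta 14, epsilon rho 17] → take mu zeta (14); add zeta.
Step 8: frontier [alpha epsilon 21, epsilon rho 17, epsilon zeta 9] → take epsilon zeta (9); add epsilon.
MST edges: kappa mu, alpha mu, alpha eta, beta eta, beta gamma, alpha rho, mu zeta, epsilon zeta; total weight 8+11+4+2+2+8+14+9 = 58.

58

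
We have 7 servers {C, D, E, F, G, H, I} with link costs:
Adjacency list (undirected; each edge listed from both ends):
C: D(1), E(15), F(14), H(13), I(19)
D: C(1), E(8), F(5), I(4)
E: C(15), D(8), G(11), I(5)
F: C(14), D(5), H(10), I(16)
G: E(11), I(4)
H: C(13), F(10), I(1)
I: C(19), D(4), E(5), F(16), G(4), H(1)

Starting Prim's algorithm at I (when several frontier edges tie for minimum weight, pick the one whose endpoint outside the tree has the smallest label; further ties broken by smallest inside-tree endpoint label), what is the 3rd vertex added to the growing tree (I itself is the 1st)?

D

Prim's algorithm from I:
Step 1: cheapest edge leaving the tree is H I (1); add H.
Step 2: cheapest edge leaving the tree is D I (4); add D.
Step 3: cheapest edge leaving the tree is C D (1); add C.
Step 4: cheapest edge leaving the tree is G I (4); add G.
Step 5: cheapest edge leaving the tree is E I (5); add E.
Step 6: cheapest edge leaving the tree is D F (5); add F.
Vertex order: I, H, D, C, G, E, F. The 3rd vertex is D.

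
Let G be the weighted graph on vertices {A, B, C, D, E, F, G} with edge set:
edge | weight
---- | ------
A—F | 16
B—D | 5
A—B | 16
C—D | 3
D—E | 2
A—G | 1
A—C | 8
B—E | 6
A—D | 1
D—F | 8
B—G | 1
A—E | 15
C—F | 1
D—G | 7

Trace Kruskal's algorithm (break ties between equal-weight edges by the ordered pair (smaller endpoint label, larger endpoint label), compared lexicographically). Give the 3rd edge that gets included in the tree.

Kruskal's algorithm — process edges by increasing weight (ties by edge label):
A—D (1): add — endpoints in different components.
A—G (1): add — endpoints in different components.
B—G (1): add — endpoints in different components.
C—F (1): add — endpoints in different components.
D—E (2): add — endpoints in different components.
C—D (3): add — endpoints in different components.
The 3rd edge added is B—G.

B-G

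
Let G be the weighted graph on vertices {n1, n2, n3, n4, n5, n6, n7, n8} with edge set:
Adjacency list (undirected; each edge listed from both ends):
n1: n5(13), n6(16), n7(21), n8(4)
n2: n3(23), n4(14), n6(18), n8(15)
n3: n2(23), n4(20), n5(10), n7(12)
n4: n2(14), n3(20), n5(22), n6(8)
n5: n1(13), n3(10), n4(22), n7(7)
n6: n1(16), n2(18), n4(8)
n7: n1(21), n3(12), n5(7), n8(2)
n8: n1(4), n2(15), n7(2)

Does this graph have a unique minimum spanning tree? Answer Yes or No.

Yes

Kruskal's algorithm — process edges by increasing weight (ties by edge label):
n7—n8 (2): add — endpoints in different components.
n1—n8 (4): add — endpoints in different components.
n5—n7 (7): add — endpoints in different components.
n4—n6 (8): add — endpoints in different components.
n3—n5 (10): add — endpoints in different components.
n3—n7 (12): skip — n7 and n3 already connected.
n1—n5 (13): skip — n5 and n1 already connected.
n2—n4 (14): add — endpoints in different components.
n2—n8 (15): add — endpoints in different components.
Every non-tree edge has weight strictly greater than the heaviest edge on the tree path between its endpoints, so the MST is unique.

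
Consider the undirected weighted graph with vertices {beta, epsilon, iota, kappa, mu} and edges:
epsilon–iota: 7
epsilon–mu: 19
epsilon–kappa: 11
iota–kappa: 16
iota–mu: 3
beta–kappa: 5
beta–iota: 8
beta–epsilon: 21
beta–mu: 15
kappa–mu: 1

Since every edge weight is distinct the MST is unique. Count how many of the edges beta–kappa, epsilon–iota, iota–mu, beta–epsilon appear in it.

Sort edges by weight, then run Kruskal:
kappa–mu (1): add. Components now {kappa,mu} {epsilon} {iota} {beta}
iota–mu (3): add. Components now {iota,kappa,mu} {epsilon} {beta}
beta–kappa (5): add. Components now {beta,iota,kappa,mu} {epsilon}
epsilon–iota (7): add. Components now {beta,epsilon,iota,kappa,mu}
MST edge set: {kappa–mu, iota–mu, beta–kappa, epsilon–iota}.
Of the listed edges, {beta–kappa, epsilon–iota, iota–mu} are in the MST → 3.

3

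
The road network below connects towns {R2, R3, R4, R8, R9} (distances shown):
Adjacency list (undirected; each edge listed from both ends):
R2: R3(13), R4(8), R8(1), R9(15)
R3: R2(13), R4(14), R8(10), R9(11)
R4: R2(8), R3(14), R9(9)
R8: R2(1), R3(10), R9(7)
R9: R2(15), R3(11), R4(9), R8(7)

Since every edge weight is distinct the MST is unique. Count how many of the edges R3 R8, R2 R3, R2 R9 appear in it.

Kruskal's algorithm — process edges by increasing weight (ties by edge label):
R2 R8 (1): add. Components now {R2,R8} {R3} {R9} {R4}
R8 R9 (7): add. Components now {R2,R8,R9} {R3} {R4}
R2 R4 (8): add. Components now {R2,R4,R8,R9} {R3}
R4 R9 (9): skip — R9 and R4 already connected.
R3 R8 (10): add. Components now {R2,R3,R4,R8,R9}
MST edge set: {R2 R8, R8 R9, R2 R4, R3 R8}.
Of the listed edges, {R3 R8} are in the MST → 1.

1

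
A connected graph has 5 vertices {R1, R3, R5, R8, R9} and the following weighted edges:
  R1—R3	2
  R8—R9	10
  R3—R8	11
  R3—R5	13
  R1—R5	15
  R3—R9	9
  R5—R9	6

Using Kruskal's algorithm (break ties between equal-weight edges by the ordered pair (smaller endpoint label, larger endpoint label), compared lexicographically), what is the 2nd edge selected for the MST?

Kruskal's algorithm — process edges by increasing weight (ties by edge label):
R1—R3 (2): add — endpoints in different components.
R5—R9 (6): add — endpoints in different components.
R3—R9 (9): add — endpoints in different components.
R8—R9 (10): add — endpoints in different components.
The 2nd edge added is R5—R9.

R5-R9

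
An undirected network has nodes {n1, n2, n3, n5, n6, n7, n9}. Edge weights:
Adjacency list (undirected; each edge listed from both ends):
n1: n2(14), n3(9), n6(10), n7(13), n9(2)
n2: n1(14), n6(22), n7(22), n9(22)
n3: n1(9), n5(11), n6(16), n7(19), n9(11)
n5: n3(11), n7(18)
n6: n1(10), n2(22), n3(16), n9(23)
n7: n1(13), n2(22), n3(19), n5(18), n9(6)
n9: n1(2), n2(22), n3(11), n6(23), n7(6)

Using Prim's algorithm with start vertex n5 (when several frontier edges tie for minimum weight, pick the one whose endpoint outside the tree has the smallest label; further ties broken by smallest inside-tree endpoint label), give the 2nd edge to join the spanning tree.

n1-n3

Grow the tree from n5 using Prim:
Step 1: cheapest edge leaving the tree is n3 n5 (11); add n3.
Step 2: cheapest edge leaving the tree is n1 n3 (9); add n1.
Step 3: cheapest edge leaving the tree is n1 n9 (2); add n9.
Step 4: cheapest edge leaving the tree is n7 n9 (6); add n7.
Step 5: cheapest edge leaving the tree is n1 n6 (10); add n6.
Step 6: cheapest edge leaving the tree is n1 n2 (14); add n2.
The 2nd edge added is n1 n3.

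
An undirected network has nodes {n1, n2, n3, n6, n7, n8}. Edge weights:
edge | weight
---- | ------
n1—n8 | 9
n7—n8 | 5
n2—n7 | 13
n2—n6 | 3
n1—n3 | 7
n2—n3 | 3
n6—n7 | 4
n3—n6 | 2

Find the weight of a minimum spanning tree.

21

Prim, starting at n6.
Step 1: cheapest edge leaving the tree is n3—n6 (2); add n3.
Step 2: cheapest edge leaving the tree is n2—n3 (3); add n2.
Step 3: cheapest edge leaving the tree is n6—n7 (4); add n7.
Step 4: cheapest edge leaving the tree is n7—n8 (5); add n8.
Step 5: cheapest edge leaving the tree is n1—n3 (7); add n1.
MST edges: n3—n6, n2—n3, n6—n7, n7—n8, n1—n3; total weight 2+3+4+5+7 = 21.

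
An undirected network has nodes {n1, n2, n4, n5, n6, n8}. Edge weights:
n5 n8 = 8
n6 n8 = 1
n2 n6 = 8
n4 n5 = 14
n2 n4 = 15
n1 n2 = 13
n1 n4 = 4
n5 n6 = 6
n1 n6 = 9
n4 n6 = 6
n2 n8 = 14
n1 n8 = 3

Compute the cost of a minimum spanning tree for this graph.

22

Kruskal: consider edges lightest-first.
n6 n8 (1): add — endpoints in different components.
n1 n8 (3): add — endpoints in different components.
n1 n4 (4): add — endpoints in different components.
n4 n6 (6): skip — n4 and n6 already connected.
n5 n6 (6): add — endpoints in different components.
n2 n6 (8): add — endpoints in different components.
MST edges: n6 n8, n1 n8, n1 n4, n5 n6, n2 n6; total weight 1+3+4+6+8 = 22.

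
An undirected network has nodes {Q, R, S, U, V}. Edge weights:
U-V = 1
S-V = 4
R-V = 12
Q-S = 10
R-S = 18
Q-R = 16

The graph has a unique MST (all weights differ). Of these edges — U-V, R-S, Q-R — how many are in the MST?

1

Kruskal: consider edges lightest-first.
U-V (1): add. Components now {U,V} {Q} {R} {S}
S-V (4): add. Components now {S,U,V} {Q} {R}
Q-S (10): add. Components now {Q,S,U,V} {R}
R-V (12): add. Components now {Q,R,S,U,V}
MST edge set: {U-V, S-V, Q-S, R-V}.
Of the listed edges, {U-V} are in the MST → 1.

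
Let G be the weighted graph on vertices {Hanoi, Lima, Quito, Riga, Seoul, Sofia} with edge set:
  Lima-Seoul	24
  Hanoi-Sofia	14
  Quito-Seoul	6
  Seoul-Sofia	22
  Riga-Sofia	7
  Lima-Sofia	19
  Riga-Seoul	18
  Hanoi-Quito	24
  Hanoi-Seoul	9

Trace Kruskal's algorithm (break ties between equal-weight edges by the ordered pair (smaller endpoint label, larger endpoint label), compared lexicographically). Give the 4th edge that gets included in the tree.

Hanoi-Sofia

Kruskal: consider edges lightest-first.
Quito-Seoul (6): add — endpoints in different components.
Riga-Sofia (7): add — endpoints in different components.
Hanoi-Seoul (9): add — endpoints in different components.
Hanoi-Sofia (14): add — endpoints in different components.
Riga-Seoul (18): skip — Seoul and Riga already connected.
Lima-Sofia (19): add — endpoints in different components.
The 4th edge added is Hanoi-Sofia.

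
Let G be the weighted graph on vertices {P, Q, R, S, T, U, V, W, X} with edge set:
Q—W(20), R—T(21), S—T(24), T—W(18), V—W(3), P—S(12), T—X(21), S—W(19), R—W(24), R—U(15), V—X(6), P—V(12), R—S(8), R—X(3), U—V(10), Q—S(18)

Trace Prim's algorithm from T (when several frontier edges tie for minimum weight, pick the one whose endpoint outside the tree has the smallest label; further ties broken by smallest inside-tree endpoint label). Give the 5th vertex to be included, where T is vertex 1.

Prim's algorithm from T:
Step 1: cheapest edge leaving the tree is T—W (18); add W.
Step 2: cheapest edge leaving the tree is V—W (3); add V.
Step 3: cheapest edge leaving the tree is V—X (6); add X.
Step 4: cheapest edge leaving the tree is R—X (3); add R.
Step 5: cheapest edge leaving the tree is R—S (8); add S.
Step 6: cheapest edge leaving the tree is U—V (10); add U.
Step 7: cheapest edge leaving the tree is P—S (12); add P.
Step 8: cheapest edge leaving the tree is Q—S (18); add Q.
Vertex order: T, W, V, X, R, S, U, P, Q. The 5th vertex is R.

R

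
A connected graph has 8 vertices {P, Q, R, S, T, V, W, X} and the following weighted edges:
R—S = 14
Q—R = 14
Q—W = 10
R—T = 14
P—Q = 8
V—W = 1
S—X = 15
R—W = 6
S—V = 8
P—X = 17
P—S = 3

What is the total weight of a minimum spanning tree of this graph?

55

Prim's algorithm from P:
Step 1: cheapest edge leaving the tree is P—S (3); add S.
Step 2: cheapest edge leaving the tree is P—Q (8); add Q.
Step 3: cheapest edge leaving the tree is S—V (8); add V.
Step 4: cheapest edge leaving the tree is V—W (1); add W.
Step 5: cheapest edge leaving the tree is R—W (6); add R.
Step 6: cheapest edge leaving the tree is R—T (14); add T.
Step 7: cheapest edge leaving the tree is S—X (15); add X.
MST edges: P—S, P—Q, S—V, V—W, R—W, R—T, S—X; total weight 3+8+8+1+6+14+15 = 55.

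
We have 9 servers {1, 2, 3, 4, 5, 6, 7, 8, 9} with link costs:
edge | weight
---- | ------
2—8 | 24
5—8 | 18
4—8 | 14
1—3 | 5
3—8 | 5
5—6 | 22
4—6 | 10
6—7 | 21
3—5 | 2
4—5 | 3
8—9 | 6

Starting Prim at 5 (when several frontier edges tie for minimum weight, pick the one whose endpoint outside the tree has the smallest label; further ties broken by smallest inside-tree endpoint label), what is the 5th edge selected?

8-9

Grow the tree from 5 using Prim:
Step 1: cheapest edge leaving the tree is 3—5 (2); add 3.
Step 2: cheapest edge leaving the tree is 4—5 (3); add 4.
Step 3: cheapest edge leaving the tree is 1—3 (5); add 1.
Step 4: cheapest edge leaving the tree is 3—8 (5); add 8.
Step 5: cheapest edge leaving the tree is 8—9 (6); add 9.
Step 6: cheapest edge leaving the tree is 4—6 (10); add 6.
Step 7: cheapest edge leaving the tree is 6—7 (21); add 7.
Step 8: cheapest edge leaving the tree is 2—8 (24); add 2.
The 5th edge added is 8—9.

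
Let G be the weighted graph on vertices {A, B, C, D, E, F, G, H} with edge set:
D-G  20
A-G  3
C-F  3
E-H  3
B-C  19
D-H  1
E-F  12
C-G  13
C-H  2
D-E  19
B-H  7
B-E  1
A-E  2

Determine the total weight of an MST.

15

Grow the tree from C using Prim:
Step 1: cheapest edge leaving the tree is C-H (2); add H.
Step 2: cheapest edge leaving the tree is D-H (1); add D.
Step 3: cheapest edge leaving the tree is E-H (3); add E.
Step 4: cheapest edge leaving the tree is B-E (1); add B.
Step 5: cheapest edge leaving the tree is A-E (2); add A.
Step 6: cheapest edge leaving the tree is C-F (3); add F.
Step 7: cheapest edge leaving the tree is A-G (3); add G.
MST edges: C-H, D-H, E-H, B-E, A-E, C-F, A-G; total weight 2+1+3+1+2+3+3 = 15.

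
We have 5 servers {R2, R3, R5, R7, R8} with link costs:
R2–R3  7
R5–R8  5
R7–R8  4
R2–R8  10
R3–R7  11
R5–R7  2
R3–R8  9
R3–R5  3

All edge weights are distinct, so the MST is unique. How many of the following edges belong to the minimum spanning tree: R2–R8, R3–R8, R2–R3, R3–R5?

2

Kruskal's algorithm — process edges by increasing weight (ties by edge label):
R5–R7 (2): add — endpoints in different components.
R3–R5 (3): add — endpoints in different components.
R7–R8 (4): add — endpoints in different components.
R5–R8 (5): skip — R5 and R8 already connected.
R2–R3 (7): add — endpoints in different components.
MST edge set: {R5–R7, R3–R5, R7–R8, R2–R3}.
Of the listed edges, {R2–R3, R3–R5} are in the MST → 2.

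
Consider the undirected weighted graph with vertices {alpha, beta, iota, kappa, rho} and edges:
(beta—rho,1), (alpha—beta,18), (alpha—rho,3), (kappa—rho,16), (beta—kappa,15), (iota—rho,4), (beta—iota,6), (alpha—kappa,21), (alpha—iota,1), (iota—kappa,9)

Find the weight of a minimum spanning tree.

14

Prim's algorithm from kappa:
Step 1: cheapest edge leaving the tree is iota—kappa (9); add iota.
Step 2: cheapest edge leaving the tree is alpha—iota (1); add alpha.
Step 3: cheapest edge leaving the tree is alpha—rho (3); add rho.
Step 4: cheapest edge leaving the tree is beta—rho (1); add beta.
MST edges: iota—kappa, alpha—iota, alpha—rho, beta—rho; total weight 9+1+3+1 = 14.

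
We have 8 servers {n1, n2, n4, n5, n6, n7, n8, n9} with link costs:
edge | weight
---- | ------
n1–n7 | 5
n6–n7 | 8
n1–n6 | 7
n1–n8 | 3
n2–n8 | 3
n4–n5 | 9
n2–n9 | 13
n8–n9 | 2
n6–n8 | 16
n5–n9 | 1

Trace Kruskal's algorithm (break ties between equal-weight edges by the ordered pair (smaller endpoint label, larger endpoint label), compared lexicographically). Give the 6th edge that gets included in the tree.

n1-n6

Kruskal's algorithm — process edges by increasing weight (ties by edge label):
n5–n9 (1): add — endpoints in different components.
n8–n9 (2): add — endpoints in different components.
n1–n8 (3): add — endpoints in different components.
n2–n8 (3): add — endpoints in different components.
n1–n7 (5): add — endpoints in different components.
n1–n6 (7): add — endpoints in different components.
n6–n7 (8): skip — n6 and n7 already connected.
n4–n5 (9): add — endpoints in different components.
The 6th edge added is n1–n6.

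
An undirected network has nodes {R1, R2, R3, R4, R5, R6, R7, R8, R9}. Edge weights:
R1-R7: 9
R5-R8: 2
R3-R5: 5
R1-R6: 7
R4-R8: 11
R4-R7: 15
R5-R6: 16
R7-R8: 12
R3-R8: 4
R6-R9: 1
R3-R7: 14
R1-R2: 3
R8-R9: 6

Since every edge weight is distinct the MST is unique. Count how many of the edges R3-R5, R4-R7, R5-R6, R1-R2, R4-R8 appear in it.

Kruskal: consider edges lightest-first.
R6-R9 (1): add — endpoints in different components.
R5-R8 (2): add — endpoints in different components.
R1-R2 (3): add — endpoints in different components.
R3-R8 (4): add — endpoints in different components.
R3-R5 (5): skip — R5 and R3 already connected.
R8-R9 (6): add — endpoints in different components.
R1-R6 (7): add — endpoints in different components.
R1-R7 (9): add — endpoints in different components.
R4-R8 (11): add — endpoints in different components.
MST edge set: {R6-R9, R5-R8, R1-R2, R3-R8, R8-R9, R1-R6, R1-R7, R4-R8}.
Of the listed edges, {R1-R2, R4-R8} are in the MST → 2.

2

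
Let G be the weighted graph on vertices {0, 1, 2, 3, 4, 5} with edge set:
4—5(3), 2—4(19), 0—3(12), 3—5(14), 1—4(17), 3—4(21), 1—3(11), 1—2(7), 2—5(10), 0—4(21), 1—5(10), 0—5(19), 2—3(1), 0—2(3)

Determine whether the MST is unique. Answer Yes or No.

No

Sort edges by weight, then run Kruskal:
2—3 (1): add. Components now {0} {1} {2,3} {4} {5}
0—2 (3): add. Components now {0,2,3} {1} {4} {5}
4—5 (3): add. Components now {0,2,3} {1} {4,5}
1—2 (7): add. Components now {0,1,2,3} {4,5}
1—5 (10): add. Components now {0,1,2,3,4,5}
Non-tree edge 2—5 has weight 10, equal to the heaviest edge on its tree cycle — swapping gives another MST of the same weight. Not unique.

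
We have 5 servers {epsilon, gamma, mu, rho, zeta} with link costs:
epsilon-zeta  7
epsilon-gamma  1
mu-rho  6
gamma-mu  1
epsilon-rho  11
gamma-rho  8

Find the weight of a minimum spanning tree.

Sort edges by weight, then run Kruskal:
epsilon-gamma (1): add. Components now {epsilon,gamma} {rho} {mu} {zeta}
gamma-mu (1): add. Components now {epsilon,gamma,mu} {rho} {zeta}
mu-rho (6): add. Components now {epsilon,gamma,mu,rho} {zeta}
epsilon-zeta (7): add. Components now {epsilon,gamma,mu,rho,zeta}
MST edges: epsilon-gamma, gamma-mu, mu-rho, epsilon-zeta; total weight 1+1+6+7 = 15.

15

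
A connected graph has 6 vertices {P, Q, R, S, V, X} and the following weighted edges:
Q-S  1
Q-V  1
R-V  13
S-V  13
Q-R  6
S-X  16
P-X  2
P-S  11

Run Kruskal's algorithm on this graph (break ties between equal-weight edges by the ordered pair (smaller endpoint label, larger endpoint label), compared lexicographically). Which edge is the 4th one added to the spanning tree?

Kruskal: consider edges lightest-first.
Q-S (1): add. Components now {P} {Q,S} {V} {R} {X}
Q-V (1): add. Components now {P} {Q,S,V} {R} {X}
P-X (2): add. Components now {P,X} {Q,S,V} {R}
Q-R (6): add. Components now {P,X} {Q,R,S,V}
P-S (11): add. Components now {P,Q,R,S,V,X}
The 4th edge added is Q-R.

Q-R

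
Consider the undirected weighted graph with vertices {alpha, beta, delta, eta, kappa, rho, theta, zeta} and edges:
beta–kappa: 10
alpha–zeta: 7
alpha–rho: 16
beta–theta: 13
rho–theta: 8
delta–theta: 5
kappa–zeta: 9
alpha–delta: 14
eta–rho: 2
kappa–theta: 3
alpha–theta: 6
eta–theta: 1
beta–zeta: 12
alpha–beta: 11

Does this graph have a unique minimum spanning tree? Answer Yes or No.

Yes

Sort edges by weight, then run Kruskal:
eta–theta (1): add — endpoints in different components.
eta–rho (2): add — endpoints in different components.
kappa–theta (3): add — endpoints in different components.
delta–theta (5): add — endpoints in different components.
alpha–theta (6): add — endpoints in different components.
alpha–zeta (7): add — endpoints in different components.
rho–theta (8): skip — rho and theta already connected.
kappa–zeta (9): skip — zeta and kappa already connected.
beta–kappa (10): add — endpoints in different components.
Every non-tree edge has weight strictly greater than the heaviest edge on the tree path between its endpoints, so the MST is unique.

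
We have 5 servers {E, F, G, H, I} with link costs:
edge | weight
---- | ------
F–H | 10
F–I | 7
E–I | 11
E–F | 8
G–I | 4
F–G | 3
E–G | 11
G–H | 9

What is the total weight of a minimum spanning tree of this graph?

Kruskal's algorithm — process edges by increasing weight (ties by edge label):
F–G (3): add — endpoints in different components.
G–I (4): add — endpoints in different components.
F–I (7): skip — F and I already connected.
E–F (8): add — endpoints in different components.
G–H (9): add — endpoints in different components.
MST edges: F–G, G–I, E–F, G–H; total weight 3+4+8+9 = 24.

24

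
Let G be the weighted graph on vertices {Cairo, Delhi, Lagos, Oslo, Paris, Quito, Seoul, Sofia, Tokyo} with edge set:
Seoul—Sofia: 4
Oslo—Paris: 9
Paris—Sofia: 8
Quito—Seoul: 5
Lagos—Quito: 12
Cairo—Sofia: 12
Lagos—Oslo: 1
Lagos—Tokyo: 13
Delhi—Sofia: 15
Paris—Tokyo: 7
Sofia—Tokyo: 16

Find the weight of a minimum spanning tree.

61

Kruskal's algorithm — process edges by increasing weight (ties by edge label):
Lagos—Oslo (1): add — endpoints in different components.
Seoul—Sofia (4): add — endpoints in different components.
Quito—Seoul (5): add — endpoints in different components.
Paris—Tokyo (7): add — endpoints in different components.
Paris—Sofia (8): add — endpoints in different components.
Oslo—Paris (9): add — endpoints in different components.
Cairo—Sofia (12): add — endpoints in different components.
Lagos—Quito (12): skip — Lagos and Quito already connected.
Lagos—Tokyo (13): skip — Lagos and Tokyo already connected.
Delhi—Sofia (15): add — endpoints in different components.
MST edges: Lagos—Oslo, Seoul—Sofia, Quito—Seoul, Paris—Tokyo, Paris—Sofia, Oslo—Paris, Cairo—Sofia, Delhi—Sofia; total weight 1+4+5+7+8+9+12+15 = 61.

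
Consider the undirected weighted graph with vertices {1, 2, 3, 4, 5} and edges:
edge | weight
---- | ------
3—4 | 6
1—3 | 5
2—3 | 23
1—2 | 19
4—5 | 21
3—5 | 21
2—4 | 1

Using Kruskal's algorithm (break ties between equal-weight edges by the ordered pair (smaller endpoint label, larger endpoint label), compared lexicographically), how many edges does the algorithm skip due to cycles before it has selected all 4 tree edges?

Kruskal's algorithm — process edges by increasing weight (ties by edge label):
2—4 (1): add — endpoints in different components.
1—3 (5): add — endpoints in different components.
3—4 (6): add — endpoints in different components.
1—2 (19): skip — 1 and 2 already connected.
3—5 (21): add — endpoints in different components.
Edges rejected before the tree was complete: 1.

1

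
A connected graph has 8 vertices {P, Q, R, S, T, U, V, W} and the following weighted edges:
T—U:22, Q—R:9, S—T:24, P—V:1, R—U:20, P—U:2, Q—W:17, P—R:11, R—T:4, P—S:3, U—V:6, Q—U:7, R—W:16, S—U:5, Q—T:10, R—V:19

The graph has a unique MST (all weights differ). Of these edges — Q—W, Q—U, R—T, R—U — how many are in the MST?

Kruskal's algorithm — process edges by increasing weight (ties by edge label):
P—V (1): add — endpoints in different components.
P—U (2): add — endpoints in different components.
P—S (3): add — endpoints in different components.
R—T (4): add — endpoints in different components.
S—U (5): skip — U and S already connected.
U—V (6): skip — V and U already connected.
Q—U (7): add — endpoints in different components.
Q—R (9): add — endpoints in different components.
Q—T (10): skip — T and Q already connected.
P—R (11): skip — R and P already connected.
R—W (16): add — endpoints in different components.
MST edge set: {P—V, P—U, P—S, R—T, Q—U, Q—R, R—W}.
Of the listed edges, {Q—U, R—T} are in the MST → 2.

2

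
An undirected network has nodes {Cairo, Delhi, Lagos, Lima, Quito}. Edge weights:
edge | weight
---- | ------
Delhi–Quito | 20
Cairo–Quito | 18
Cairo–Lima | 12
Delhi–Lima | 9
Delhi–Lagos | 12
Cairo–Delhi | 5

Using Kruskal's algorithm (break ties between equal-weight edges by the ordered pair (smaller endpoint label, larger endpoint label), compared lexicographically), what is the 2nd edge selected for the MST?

Delhi-Lima

Kruskal: consider edges lightest-first.
Cairo–Delhi (5): add — endpoints in different components.
Delhi–Lima (9): add — endpoints in different components.
Cairo–Lima (12): skip — Lima and Cairo already connected.
Delhi–Lagos (12): add — endpoints in different components.
Cairo–Quito (18): add — endpoints in different components.
The 2nd edge added is Delhi–Lima.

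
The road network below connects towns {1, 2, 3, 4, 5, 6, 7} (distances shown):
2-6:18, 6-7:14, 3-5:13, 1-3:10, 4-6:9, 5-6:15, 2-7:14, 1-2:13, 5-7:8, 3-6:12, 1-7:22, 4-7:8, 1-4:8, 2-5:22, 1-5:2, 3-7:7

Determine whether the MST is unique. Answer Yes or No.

Sort edges by weight, then run Kruskal:
1-5 (2): add — endpoints in different components.
3-7 (7): add — endpoints in different components.
1-4 (8): add — endpoints in different components.
4-7 (8): add — endpoints in different components.
5-7 (8): skip — 5 and 7 already connected.
4-6 (9): add — endpoints in different components.
1-3 (10): skip — 1 and 3 already connected.
3-6 (12): skip — 3 and 6 already connected.
1-2 (13): add — endpoints in different components.
Non-tree edge 5-7 has weight 8, equal to the heaviest edge on its tree cycle — swapping gives another MST of the same weight. Not unique.

No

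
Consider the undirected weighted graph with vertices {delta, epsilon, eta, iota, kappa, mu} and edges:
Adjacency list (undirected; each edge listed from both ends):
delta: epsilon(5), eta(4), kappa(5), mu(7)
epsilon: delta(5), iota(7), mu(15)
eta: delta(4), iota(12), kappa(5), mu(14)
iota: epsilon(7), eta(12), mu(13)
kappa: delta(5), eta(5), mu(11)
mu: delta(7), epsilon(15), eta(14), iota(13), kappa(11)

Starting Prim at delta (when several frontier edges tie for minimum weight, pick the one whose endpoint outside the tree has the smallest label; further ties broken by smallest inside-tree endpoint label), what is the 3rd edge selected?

Prim's algorithm from delta:
Step 1: cheapest edge leaving the tree is delta—eta (4); add eta.
Step 2: cheapest edge leaving the tree is delta—epsilon (5); add epsilon.
Step 3: cheapest edge leaving the tree is delta—kappa (5); add kappa.
Step 4: cheapest edge leaving the tree is epsilon—iota (7); add iota.
Step 5: cheapest edge leaving the tree is delta—mu (7); add mu.
The 3rd edge added is delta—kappa.

delta-kappa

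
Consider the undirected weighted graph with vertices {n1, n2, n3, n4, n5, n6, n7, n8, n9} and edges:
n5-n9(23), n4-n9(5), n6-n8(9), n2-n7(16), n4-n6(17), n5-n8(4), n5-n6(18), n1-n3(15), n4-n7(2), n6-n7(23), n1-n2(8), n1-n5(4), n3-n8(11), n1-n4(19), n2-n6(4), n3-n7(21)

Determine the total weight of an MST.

Kruskal: consider edges lightest-first.
n4-n7 (2): add — endpoints in different components.
n1-n5 (4): add — endpoints in different components.
n2-n6 (4): add — endpoints in different components.
n5-n8 (4): add — endpoints in different components.
n4-n9 (5): add — endpoints in different components.
n1-n2 (8): add — endpoints in different components.
n6-n8 (9): skip — n6 and n8 already connected.
n3-n8 (11): add — endpoints in different components.
n1-n3 (15): skip — n3 and n1 already connected.
n2-n7 (16): add — endpoints in different components.
MST edges: n4-n7, n1-n5, n2-n6, n5-n8, n4-n9, n1-n2, n3-n8, n2-n7; total weight 2+4+4+4+5+8+11+16 = 54.

54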